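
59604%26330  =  6944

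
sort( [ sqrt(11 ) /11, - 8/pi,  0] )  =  [ - 8/pi, 0,sqrt(11) /11]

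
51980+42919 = 94899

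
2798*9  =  25182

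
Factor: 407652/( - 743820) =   -  211/385 = - 5^(-1)*7^(  -  1 )*11^( - 1 )*211^1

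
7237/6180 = 7237/6180 = 1.17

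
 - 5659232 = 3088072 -8747304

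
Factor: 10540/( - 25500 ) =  - 3^( - 1)*5^(-2 )*31^1=-  31/75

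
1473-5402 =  - 3929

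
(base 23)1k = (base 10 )43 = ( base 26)1h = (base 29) 1e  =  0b101011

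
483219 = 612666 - 129447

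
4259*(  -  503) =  - 2142277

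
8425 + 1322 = 9747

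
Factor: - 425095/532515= - 3^( - 1)*11^1  *  59^1* 271^( - 1) =-649/813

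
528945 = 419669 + 109276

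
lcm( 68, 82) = 2788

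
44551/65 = 3427/5 = 685.40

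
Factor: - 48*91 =- 2^4*3^1*7^1*13^1 = - 4368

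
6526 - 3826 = 2700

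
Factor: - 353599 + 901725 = 548126 = 2^1 * 53^1*5171^1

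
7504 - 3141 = 4363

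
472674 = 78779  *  6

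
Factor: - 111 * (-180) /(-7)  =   - 2^2 *3^3 * 5^1*7^( - 1)*37^1 = - 19980/7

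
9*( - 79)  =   - 711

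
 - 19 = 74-93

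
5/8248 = 5/8248 =0.00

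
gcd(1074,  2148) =1074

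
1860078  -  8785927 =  - 6925849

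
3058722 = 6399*478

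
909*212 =192708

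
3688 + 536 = 4224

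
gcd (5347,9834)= 1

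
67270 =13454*5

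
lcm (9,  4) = 36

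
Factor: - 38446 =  - 2^1 *47^1*409^1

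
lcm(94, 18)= 846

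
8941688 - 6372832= 2568856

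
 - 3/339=  -  1/113  =  - 0.01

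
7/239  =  7/239 = 0.03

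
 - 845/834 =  - 845/834 =- 1.01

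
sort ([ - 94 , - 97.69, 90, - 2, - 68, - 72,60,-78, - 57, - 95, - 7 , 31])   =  [ - 97.69, - 95,-94, - 78,- 72, - 68, - 57, - 7,- 2,31,  60,90]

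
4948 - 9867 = - 4919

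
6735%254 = 131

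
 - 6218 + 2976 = -3242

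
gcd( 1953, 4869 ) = 9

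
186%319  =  186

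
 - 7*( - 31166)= 218162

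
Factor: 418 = 2^1*11^1*19^1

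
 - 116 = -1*116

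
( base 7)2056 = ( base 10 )727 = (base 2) 1011010111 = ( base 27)qp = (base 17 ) 28D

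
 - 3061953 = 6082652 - 9144605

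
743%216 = 95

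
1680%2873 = 1680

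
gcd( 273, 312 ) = 39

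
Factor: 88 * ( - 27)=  - 2^3*3^3*11^1 = - 2376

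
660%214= 18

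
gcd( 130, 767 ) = 13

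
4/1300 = 1/325 = 0.00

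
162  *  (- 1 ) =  - 162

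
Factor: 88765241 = 88765241^1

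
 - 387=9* ( - 43 )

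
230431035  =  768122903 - 537691868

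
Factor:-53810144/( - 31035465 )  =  2^5*3^( -2)*5^( - 1)*43^(  -  2 ) * 373^( - 1)*941^1*1787^1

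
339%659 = 339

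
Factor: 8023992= 2^3*3^1*334333^1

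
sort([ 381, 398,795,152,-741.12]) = [ - 741.12, 152, 381,398 , 795] 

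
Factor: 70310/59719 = 790/671 = 2^1*5^1*11^( - 1)*61^(-1)*79^1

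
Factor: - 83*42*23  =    -  80178 = -  2^1*3^1* 7^1*23^1*83^1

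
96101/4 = 24025+1/4 = 24025.25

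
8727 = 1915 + 6812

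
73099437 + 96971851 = 170071288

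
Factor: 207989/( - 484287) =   -  3^(-1 )*23^1*109^(  -  1) * 1481^( - 1)* 9043^1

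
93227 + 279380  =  372607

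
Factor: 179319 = 3^1 * 7^1*8539^1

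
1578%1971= 1578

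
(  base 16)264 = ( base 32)j4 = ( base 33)II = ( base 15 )2ac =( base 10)612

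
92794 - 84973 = 7821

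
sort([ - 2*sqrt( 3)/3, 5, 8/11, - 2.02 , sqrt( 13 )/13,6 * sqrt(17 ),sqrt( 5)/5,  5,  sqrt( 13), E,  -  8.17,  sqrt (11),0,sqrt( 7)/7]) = [ - 8.17, - 2.02, - 2*sqrt(3) /3,0, sqrt( 13)/13, sqrt (7)/7,  sqrt(5)/5 , 8/11, E,sqrt ( 11 ) , sqrt( 13), 5,5, 6 * sqrt(17) ]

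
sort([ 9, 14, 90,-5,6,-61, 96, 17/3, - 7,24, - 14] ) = [ - 61, - 14, - 7,-5,17/3,6,9, 14, 24, 90, 96 ] 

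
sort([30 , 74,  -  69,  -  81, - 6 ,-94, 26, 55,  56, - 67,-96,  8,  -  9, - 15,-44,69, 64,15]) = [ - 96 ,-94, - 81, -69,-67, - 44,-15,-9 , - 6,8 , 15,26, 30, 55,56,64, 69 , 74]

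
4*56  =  224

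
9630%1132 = 574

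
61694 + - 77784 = -16090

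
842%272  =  26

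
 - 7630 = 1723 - 9353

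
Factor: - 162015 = -3^1 * 5^1*7^1*1543^1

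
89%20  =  9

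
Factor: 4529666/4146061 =2^1*23^1*59^1*1493^( - 1)*1669^1*2777^ ( - 1) 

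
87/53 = 1+34/53 =1.64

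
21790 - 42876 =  - 21086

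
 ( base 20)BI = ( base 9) 284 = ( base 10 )238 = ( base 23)A8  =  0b11101110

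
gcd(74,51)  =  1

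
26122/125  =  26122/125 = 208.98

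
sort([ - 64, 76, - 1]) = [ - 64, - 1,76]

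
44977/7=44977/7 = 6425.29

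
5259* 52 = 273468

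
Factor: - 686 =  - 2^1*7^3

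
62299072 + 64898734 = 127197806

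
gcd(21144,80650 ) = 2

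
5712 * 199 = 1136688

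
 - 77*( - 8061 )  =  620697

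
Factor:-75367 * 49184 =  - 3706850528 = -  2^5*29^1*53^1*75367^1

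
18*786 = 14148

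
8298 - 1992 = 6306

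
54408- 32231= 22177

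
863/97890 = 863/97890= 0.01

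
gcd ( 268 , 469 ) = 67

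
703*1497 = 1052391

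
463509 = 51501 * 9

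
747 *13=9711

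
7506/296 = 3753/148 =25.36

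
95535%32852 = 29831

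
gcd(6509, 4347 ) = 23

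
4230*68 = 287640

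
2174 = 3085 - 911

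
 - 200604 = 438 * ( - 458)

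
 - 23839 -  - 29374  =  5535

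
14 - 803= -789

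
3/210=1/70 = 0.01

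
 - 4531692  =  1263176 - 5794868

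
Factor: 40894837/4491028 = 2^( - 2) * 1122757^(-1)*40894837^1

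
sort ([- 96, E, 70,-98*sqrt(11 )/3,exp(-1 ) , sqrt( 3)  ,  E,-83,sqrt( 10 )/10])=[ - 98 * sqrt(11)/3, -96,-83, sqrt(10)/10,exp( - 1 ), sqrt ( 3), E,  E, 70]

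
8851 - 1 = 8850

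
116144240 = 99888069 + 16256171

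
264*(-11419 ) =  - 3014616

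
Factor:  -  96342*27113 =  - 2612120646 = - 2^1*3^1*19^1*1427^1*16057^1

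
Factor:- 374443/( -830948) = 2^(  -  2) * 293^( - 1)*709^(- 1)*374443^1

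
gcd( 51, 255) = 51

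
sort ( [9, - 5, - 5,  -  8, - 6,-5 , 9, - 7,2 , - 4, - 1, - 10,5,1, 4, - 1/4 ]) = [ - 10, - 8, - 7,-6, - 5, - 5, -5, - 4,- 1,  -  1/4,  1,2,4,5,9 , 9] 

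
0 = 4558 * 0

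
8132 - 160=7972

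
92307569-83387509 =8920060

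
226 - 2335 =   -  2109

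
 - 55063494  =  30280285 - 85343779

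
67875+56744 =124619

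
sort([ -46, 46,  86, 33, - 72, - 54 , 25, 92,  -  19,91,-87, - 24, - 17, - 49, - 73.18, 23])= [ - 87, - 73.18, - 72, - 54, - 49, - 46,-24, - 19, - 17,23, 25, 33,  46,86,91,92 ] 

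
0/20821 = 0 = 0.00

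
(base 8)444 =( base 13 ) 196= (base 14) 16C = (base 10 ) 292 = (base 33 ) 8s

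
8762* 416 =3644992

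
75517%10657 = 918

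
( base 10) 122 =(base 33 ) 3N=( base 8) 172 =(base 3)11112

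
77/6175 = 77/6175 = 0.01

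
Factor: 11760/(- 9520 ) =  -21/17 = -3^1 * 7^1*17^(  -  1 )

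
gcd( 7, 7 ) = 7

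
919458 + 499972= 1419430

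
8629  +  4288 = 12917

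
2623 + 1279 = 3902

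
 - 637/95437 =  -637/95437 = -0.01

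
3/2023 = 3/2023 = 0.00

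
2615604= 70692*37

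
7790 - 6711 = 1079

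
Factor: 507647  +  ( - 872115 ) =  - 364468 = - 2^2*13^1*43^1*163^1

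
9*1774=15966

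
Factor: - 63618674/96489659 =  - 2^1*173^1 * 397^( - 1 )*26267^1*34721^(  -  1) = - 9088382/13784237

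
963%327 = 309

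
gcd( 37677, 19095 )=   57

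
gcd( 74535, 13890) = 15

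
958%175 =83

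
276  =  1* 276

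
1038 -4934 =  -3896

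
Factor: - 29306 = - 2^1*14653^1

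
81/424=81/424 = 0.19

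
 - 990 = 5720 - 6710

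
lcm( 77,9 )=693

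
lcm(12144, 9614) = 230736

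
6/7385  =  6/7385= 0.00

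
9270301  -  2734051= 6536250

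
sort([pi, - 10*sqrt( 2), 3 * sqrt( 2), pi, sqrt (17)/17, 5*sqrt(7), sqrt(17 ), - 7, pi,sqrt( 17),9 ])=[  -  10*sqrt( 2),-7, sqrt( 17)/17,pi,  pi,pi, sqrt( 17), sqrt( 17),3*sqrt(2) , 9, 5*sqrt( 7 ) ] 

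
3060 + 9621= 12681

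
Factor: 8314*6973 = 2^1*19^1*367^1*4157^1 = 57973522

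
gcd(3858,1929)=1929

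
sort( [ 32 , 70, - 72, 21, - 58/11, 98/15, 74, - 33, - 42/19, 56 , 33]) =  [  -  72,-33,-58/11,-42/19, 98/15,21, 32, 33, 56, 70, 74 ]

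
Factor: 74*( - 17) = -2^1*17^1*37^1 = - 1258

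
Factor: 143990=2^1*5^1*7^1*11^2 * 17^1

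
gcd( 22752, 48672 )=288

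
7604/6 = 3802/3 = 1267.33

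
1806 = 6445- 4639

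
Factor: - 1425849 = -3^1*475283^1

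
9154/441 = 9154/441 = 20.76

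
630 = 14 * 45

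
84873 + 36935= 121808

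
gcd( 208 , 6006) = 26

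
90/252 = 5/14 =0.36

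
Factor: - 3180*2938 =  - 9342840 = -2^3 * 3^1*5^1*13^1*53^1*113^1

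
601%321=280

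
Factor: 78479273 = 53^1*1480741^1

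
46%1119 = 46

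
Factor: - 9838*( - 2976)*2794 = 81802419072=2^7 * 3^1*11^1*31^1*127^1*4919^1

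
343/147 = 7/3 = 2.33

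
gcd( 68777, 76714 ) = 1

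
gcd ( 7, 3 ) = 1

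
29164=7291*4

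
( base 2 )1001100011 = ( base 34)HX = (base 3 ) 211122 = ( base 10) 611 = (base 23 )13d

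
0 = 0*125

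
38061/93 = 409 + 8/31 = 409.26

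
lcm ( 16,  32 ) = 32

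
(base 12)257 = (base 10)355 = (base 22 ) G3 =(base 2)101100011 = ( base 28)cj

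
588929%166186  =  90371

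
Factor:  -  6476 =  - 2^2*1619^1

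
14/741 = 14/741 =0.02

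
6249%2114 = 2021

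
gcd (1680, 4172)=28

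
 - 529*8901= -4708629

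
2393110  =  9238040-6844930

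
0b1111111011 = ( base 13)605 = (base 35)t4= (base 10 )1019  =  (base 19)2fc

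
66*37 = 2442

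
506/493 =1  +  13/493 = 1.03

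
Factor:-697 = -17^1*41^1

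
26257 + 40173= 66430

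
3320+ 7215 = 10535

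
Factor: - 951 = -3^1*317^1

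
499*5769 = 2878731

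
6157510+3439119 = 9596629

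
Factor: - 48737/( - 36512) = 2^ ( - 5 )*7^( - 1)*13^1*23^1  =  299/224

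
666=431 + 235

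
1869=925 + 944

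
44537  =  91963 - 47426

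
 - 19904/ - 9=2211 + 5/9  =  2211.56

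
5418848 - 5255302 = 163546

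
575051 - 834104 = -259053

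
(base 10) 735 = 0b1011011111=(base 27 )106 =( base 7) 2100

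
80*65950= 5276000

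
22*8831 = 194282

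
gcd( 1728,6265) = 1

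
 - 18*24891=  - 448038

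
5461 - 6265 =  - 804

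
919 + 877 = 1796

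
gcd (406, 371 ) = 7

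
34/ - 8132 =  - 1 + 4049/4066 = - 0.00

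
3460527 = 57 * 60711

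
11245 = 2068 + 9177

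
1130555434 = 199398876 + 931156558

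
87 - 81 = 6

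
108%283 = 108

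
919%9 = 1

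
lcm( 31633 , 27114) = 189798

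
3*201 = 603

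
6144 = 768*8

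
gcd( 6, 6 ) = 6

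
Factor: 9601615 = 5^1*  1103^1*1741^1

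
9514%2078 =1202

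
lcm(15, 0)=0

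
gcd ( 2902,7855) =1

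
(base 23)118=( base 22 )13A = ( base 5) 4220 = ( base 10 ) 560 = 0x230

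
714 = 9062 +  - 8348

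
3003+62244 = 65247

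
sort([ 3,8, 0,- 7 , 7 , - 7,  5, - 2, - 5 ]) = [ - 7, - 7, - 5,  -  2,0,3, 5, 7  ,  8]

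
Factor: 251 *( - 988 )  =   - 2^2*13^1 * 19^1 * 251^1 = - 247988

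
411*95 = 39045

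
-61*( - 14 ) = 854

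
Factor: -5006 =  - 2^1 * 2503^1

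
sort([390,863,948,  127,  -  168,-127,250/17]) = [  -  168, - 127,250/17, 127,390,  863,948 ]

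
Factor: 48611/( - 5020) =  - 2^( - 2)*5^( - 1 )*251^ ( - 1)*48611^1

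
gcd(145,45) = 5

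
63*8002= 504126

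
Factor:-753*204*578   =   - 2^3*3^2*17^3*251^1= - 88787736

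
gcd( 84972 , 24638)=194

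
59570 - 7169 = 52401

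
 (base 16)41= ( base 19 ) 38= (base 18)3b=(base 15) 45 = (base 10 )65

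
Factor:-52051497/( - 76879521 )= 3^(  -  1) * 53^( - 2)*3041^( - 1)*17350499^1 = 17350499/25626507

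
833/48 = 17 + 17/48 = 17.35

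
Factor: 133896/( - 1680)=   -  797/10 = - 2^( - 1)*5^( - 1)*797^1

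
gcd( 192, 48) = 48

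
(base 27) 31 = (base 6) 214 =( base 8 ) 122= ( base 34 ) 2e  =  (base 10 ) 82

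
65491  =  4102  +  61389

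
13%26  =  13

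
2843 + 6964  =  9807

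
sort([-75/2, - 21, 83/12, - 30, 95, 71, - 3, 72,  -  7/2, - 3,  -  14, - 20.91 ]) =[ - 75/2, - 30, - 21, - 20.91, - 14, - 7/2, - 3, - 3, 83/12, 71,72,95 ]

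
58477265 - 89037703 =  - 30560438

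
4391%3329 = 1062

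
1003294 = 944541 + 58753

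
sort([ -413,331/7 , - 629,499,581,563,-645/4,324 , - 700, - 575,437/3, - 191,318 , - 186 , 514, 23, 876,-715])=[ - 715 , - 700, - 629, - 575 , -413,  -  191,- 186, - 645/4 , 23,331/7, 437/3, 318 , 324,499, 514, 563, 581,876]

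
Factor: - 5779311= - 3^1*1926437^1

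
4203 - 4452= - 249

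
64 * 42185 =2699840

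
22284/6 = 3714 = 3714.00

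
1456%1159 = 297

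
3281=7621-4340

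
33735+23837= 57572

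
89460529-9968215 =79492314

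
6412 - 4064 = 2348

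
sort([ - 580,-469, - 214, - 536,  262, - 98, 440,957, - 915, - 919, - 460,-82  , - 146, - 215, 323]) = [ - 919 ,-915,-580, - 536, - 469,- 460, - 215,-214, - 146, -98,- 82,  262, 323 , 440 , 957]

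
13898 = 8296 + 5602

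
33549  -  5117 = 28432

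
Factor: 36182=2^1*79^1 * 229^1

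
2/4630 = 1/2315 = 0.00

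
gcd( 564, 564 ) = 564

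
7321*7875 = 57652875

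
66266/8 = 8283 + 1/4 = 8283.25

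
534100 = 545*980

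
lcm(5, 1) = 5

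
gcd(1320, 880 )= 440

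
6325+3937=10262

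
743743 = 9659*77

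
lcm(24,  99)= 792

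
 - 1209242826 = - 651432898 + -557809928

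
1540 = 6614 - 5074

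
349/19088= 349/19088 = 0.02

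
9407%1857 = 122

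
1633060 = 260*6281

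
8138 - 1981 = 6157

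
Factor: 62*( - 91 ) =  - 2^1*7^1*13^1*31^1 =- 5642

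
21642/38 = 10821/19 = 569.53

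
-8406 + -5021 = -13427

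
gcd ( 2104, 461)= 1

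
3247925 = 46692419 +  - 43444494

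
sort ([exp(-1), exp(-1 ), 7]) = [ exp(-1),exp(-1 ), 7]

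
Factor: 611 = 13^1*47^1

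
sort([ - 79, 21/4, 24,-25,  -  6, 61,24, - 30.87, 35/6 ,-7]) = [  -  79,  -  30.87, - 25, - 7,- 6, 21/4,35/6,24, 24,61 ]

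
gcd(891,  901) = 1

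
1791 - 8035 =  - 6244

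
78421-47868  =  30553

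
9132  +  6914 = 16046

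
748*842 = 629816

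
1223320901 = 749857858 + 473463043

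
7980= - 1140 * ( - 7)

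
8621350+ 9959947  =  18581297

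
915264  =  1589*576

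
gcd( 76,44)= 4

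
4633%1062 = 385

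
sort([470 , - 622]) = [ - 622,470]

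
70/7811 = 70/7811=0.01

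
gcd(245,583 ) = 1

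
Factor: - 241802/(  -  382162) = 379^1*599^( - 1) = 379/599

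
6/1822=3/911 = 0.00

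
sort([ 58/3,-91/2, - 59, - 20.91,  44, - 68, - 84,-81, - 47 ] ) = [ - 84, - 81,  -  68, - 59, - 47, - 91/2, - 20.91 , 58/3,44]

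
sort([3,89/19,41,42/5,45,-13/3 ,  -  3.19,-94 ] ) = [-94, - 13/3, - 3.19, 3,89/19,42/5,41,45]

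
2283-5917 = - 3634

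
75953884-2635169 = 73318715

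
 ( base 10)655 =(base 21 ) 1A4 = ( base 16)28F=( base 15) 2da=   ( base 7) 1624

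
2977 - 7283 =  - 4306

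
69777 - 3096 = 66681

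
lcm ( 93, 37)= 3441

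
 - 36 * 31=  - 1116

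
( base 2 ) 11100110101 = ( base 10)1845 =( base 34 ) 1K9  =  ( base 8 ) 3465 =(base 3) 2112100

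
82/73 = 82/73=1.12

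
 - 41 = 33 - 74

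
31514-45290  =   - 13776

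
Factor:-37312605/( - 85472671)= 3^2*5^1*11^1*43^1*797^( - 1)* 1753^1 * 107243^( - 1)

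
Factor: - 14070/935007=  - 4690/311669 =- 2^1 * 5^1*7^1*67^1*229^( - 1)*1361^(-1) 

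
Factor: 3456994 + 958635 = 487^1*9067^1 = 4415629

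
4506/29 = 155+11/29  =  155.38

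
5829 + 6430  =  12259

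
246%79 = 9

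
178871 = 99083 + 79788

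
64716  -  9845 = 54871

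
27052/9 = 27052/9 = 3005.78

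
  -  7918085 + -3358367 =-11276452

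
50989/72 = 708 + 13/72= 708.18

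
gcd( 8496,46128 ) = 48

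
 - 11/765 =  - 1+754/765 = -0.01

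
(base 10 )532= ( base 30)HM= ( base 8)1024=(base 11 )444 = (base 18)1ba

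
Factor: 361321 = 361321^1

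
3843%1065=648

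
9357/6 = 3119/2 = 1559.50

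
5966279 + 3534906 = 9501185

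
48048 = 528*91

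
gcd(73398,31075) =1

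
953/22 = 43 + 7/22 = 43.32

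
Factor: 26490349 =26490349^1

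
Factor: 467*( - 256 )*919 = -109868288=- 2^8*467^1 * 919^1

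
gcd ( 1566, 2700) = 54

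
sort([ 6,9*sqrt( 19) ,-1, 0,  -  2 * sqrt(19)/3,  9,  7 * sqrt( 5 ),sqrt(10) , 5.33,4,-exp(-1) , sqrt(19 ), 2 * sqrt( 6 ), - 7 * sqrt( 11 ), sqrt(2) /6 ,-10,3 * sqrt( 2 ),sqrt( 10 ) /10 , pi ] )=[ - 7* sqrt( 11), - 10, - 2*sqrt( 19) /3, - 1, - exp( - 1), 0,sqrt(2 )/6,sqrt( 10) /10,pi,sqrt (10 ),4,3*sqrt( 2),  sqrt( 19),2*sqrt( 6 ), 5.33, 6,9,7 * sqrt( 5),  9* sqrt( 19 )]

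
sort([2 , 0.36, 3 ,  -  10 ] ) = [ - 10,  0.36,  2,3 ]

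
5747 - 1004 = 4743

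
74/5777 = 74/5777 = 0.01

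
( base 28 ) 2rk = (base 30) 2i4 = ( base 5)33334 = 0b100100101000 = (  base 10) 2344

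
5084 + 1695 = 6779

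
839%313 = 213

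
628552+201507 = 830059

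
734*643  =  471962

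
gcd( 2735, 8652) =1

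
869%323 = 223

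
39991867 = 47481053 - 7489186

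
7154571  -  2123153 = 5031418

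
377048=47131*8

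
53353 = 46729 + 6624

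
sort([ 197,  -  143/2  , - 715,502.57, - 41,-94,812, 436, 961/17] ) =[ - 715 , - 94,-143/2,  -  41 , 961/17, 197,436,502.57, 812] 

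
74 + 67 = 141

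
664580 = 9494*70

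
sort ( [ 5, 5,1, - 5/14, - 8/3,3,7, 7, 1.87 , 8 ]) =[ - 8/3, - 5/14, 1, 1.87,3, 5,5, 7, 7,8]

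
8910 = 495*18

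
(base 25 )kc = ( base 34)f2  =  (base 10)512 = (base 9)628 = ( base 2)1000000000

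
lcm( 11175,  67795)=1016925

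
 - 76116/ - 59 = 1290+6/59 = 1290.10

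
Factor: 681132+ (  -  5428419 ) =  - 4747287 = -3^1*1582429^1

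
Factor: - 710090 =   -  2^1 * 5^1*17^1*4177^1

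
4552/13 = 4552/13 =350.15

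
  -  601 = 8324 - 8925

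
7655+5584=13239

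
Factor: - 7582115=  - 5^1*541^1*2803^1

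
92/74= 46/37 = 1.24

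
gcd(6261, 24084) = 3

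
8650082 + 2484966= 11135048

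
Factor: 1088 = 2^6 * 17^1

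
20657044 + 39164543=59821587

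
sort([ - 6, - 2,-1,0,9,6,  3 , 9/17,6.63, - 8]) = [ - 8 ,-6, - 2, - 1 , 0, 9/17,3 , 6,6.63, 9] 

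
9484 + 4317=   13801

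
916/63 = 916/63=14.54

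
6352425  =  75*84699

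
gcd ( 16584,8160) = 24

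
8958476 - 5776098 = 3182378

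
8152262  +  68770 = 8221032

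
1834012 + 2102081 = 3936093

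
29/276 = 29/276= 0.11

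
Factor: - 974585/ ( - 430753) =5^1 *194917^1*430753^( - 1 )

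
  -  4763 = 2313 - 7076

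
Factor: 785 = 5^1 * 157^1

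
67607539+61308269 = 128915808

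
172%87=85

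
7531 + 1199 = 8730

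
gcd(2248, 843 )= 281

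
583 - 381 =202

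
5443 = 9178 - 3735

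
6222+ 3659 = 9881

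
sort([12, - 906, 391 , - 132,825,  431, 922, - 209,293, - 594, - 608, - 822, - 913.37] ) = [  -  913.37,  -  906, - 822, - 608, - 594, - 209, - 132,12,  293,391, 431 , 825, 922] 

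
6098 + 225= 6323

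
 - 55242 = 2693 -57935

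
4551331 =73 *62347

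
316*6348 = 2005968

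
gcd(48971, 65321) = 1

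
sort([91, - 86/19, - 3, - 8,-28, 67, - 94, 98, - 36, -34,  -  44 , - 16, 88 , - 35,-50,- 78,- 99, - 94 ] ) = [ - 99, - 94,  -  94, - 78, - 50 , - 44, - 36 , - 35, - 34,-28, - 16, - 8, - 86/19,-3,67,  88, 91,98]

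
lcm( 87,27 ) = 783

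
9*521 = 4689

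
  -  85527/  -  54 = 9503/6 = 1583.83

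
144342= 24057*6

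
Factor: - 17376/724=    - 2^3*3^1=   - 24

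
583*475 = 276925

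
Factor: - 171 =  - 3^2*19^1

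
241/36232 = 241/36232 = 0.01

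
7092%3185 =722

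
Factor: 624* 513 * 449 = 2^4*3^4 *13^1 * 19^1*449^1 = 143730288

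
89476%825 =376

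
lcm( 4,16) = 16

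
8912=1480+7432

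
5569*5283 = 29421027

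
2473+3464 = 5937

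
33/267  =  11/89 =0.12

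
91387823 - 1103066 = 90284757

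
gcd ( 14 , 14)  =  14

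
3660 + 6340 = 10000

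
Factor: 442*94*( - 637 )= - 2^2*7^2*13^2*17^1*47^1 = - 26466076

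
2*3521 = 7042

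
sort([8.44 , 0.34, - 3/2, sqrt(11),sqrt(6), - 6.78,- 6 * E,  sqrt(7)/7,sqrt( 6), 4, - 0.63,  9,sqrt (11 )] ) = [ - 6*E, - 6.78,-3/2, - 0.63, 0.34,sqrt( 7)/7, sqrt(6 ),sqrt( 6 ) , sqrt(11),sqrt( 11 ),4,8.44,9]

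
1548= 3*516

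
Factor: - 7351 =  - 7351^1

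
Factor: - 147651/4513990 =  - 2^( - 1)*3^1*5^(  -  1)*7^1*13^(  -  2)*79^1*89^1*2671^( - 1 ) 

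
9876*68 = 671568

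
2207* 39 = 86073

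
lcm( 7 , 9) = 63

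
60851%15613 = 14012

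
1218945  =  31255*39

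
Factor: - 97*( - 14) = 2^1*7^1  *  97^1 = 1358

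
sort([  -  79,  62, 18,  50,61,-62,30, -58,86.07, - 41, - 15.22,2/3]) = [ - 79, - 62, - 58,  -  41, - 15.22, 2/3,18,30 , 50,61, 62,86.07] 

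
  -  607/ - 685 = 607/685 = 0.89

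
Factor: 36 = 2^2*3^2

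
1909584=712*2682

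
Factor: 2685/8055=1/3 = 3^( - 1)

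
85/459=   5/27= 0.19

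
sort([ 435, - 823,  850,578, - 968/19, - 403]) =[  -  823 , - 403, - 968/19, 435,578 , 850 ] 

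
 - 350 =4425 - 4775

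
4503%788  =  563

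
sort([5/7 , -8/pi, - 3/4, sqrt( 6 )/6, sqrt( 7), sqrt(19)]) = [ - 8/pi,- 3/4, sqrt ( 6) /6 , 5/7 , sqrt(7), sqrt(19)] 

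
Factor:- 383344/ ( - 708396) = 2^2*3^( - 1 )*97^1*239^( - 1 ) = 388/717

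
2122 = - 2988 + 5110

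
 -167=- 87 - 80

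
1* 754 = 754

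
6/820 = 3/410 = 0.01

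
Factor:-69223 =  - 7^1 *11^1*29^1 * 31^1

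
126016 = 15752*8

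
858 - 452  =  406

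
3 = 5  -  2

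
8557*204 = 1745628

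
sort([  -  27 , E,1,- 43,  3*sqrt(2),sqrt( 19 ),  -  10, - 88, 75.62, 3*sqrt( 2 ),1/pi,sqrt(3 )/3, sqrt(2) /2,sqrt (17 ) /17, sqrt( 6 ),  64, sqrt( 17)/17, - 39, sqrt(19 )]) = [ -88, - 43, - 39,  -  27, - 10, sqrt(17)/17, sqrt(17)/17,1/pi,sqrt(3 )/3, sqrt(2)/2,1,sqrt(6), E, 3*sqrt(2 ),3*sqrt(2),sqrt( 19 ), sqrt(19),64, 75.62 ] 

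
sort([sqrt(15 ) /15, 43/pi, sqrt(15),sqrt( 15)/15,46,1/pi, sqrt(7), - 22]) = [ - 22,sqrt( 15 ) /15 , sqrt( 15)/15, 1/pi,sqrt( 7),sqrt(15),43/pi,  46]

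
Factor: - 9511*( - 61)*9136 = 2^4*61^1*571^1  *9511^1 = 5300442256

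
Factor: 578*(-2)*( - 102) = 2^3*3^1 * 17^3= 117912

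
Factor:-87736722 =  - 2^1 * 3^1*593^1  *24659^1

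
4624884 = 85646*54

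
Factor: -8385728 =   -  2^6*13^1*10079^1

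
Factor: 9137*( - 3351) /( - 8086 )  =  30618087/8086 = 2^(-1)*3^1 * 13^( - 1)*311^( - 1) * 1117^1*9137^1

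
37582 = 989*38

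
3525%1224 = 1077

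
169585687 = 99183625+70402062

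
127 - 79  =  48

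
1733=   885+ 848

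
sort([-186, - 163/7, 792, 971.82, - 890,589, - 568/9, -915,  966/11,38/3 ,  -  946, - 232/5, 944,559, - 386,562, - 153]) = [-946, - 915, - 890, - 386, - 186, -153, - 568/9,-232/5, - 163/7,38/3, 966/11,559,562 , 589,  792,  944 , 971.82]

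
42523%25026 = 17497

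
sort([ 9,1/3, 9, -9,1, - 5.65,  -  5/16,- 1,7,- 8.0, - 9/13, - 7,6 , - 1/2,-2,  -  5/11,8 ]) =[  -  9,-8.0, - 7, - 5.65, - 2,-1,-9/13, - 1/2, - 5/11 ,  -  5/16, 1/3, 1 , 6,7,8 , 9, 9 ]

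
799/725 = 1 +74/725 = 1.10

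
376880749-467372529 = -90491780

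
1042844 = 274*3806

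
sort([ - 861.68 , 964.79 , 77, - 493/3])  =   [ - 861.68,-493/3,77 , 964.79]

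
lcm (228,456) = 456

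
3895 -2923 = 972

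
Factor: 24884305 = 5^1*4976861^1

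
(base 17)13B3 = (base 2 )1011101010010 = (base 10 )5970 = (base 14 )2266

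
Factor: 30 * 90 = 2^2*3^3*5^2 = 2700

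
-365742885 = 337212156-702955041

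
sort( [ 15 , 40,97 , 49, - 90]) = [- 90, 15,  40 , 49,97 ]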